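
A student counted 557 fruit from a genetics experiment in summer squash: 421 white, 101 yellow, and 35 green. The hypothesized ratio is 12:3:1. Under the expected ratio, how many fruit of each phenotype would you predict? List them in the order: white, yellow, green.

Under the 12:3:1 hypothesis (Σ ratio = 16, N = 557):
  white: 557 × 12/16 = 417.75
  yellow: 557 × 3/16 = 104.4375
  green: 557 × 1/16 = 34.8125

417.75, 104.4375, 34.8125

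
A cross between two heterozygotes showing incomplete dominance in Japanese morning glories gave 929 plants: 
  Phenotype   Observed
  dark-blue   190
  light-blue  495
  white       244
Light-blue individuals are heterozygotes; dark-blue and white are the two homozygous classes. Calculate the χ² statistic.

10.283

With incomplete dominance, a heterozygote × heterozygote cross gives a 1:2:1 phenotypic ratio.
Expected counts for N = 929 under a 1:2:1 ratio (total parts = 4):
  dark-blue: 929 × 1/4 = 232.25
  light-blue: 929 × 2/4 = 464.5
  white: 929 × 1/4 = 232.25
χ² = Σ (O − E)² / E
  dark-blue: (190 − 232.25)² / 232.25 = 7.6860
  light-blue: (495 − 464.5)² / 464.5 = 2.0027
  white: (244 − 232.25)² / 232.25 = 0.5945
χ² = 7.6860 + 2.0027 + 0.5945 = 10.2832 ≈ 10.283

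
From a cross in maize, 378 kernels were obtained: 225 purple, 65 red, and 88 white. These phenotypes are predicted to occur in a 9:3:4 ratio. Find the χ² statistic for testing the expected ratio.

1.654

Total ratio parts = 16. Expected numbers out of 378:
  purple: 378 × 9/16 = 212.625
  red: 378 × 3/16 = 70.875
  white: 378 × 4/16 = 94.5
χ² = Σ (O − E)² / E
  purple: (225 − 212.625)² / 212.625 = 0.7202
  red: (65 − 70.875)² / 70.875 = 0.4870
  white: (88 − 94.5)² / 94.5 = 0.4471
χ² = 0.7202 + 0.4870 + 0.4471 = 1.6543 ≈ 1.654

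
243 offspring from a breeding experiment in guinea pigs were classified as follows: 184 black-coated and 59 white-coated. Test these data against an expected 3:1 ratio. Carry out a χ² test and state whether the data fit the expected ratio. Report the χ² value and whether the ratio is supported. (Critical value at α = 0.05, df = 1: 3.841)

0.067; consistent

Total ratio parts = 4. Expected numbers out of 243:
  black-coated: 243 × 3/4 = 182.25
  white-coated: 243 × 1/4 = 60.75
χ² = Σ (O − E)² / E
  black-coated: (184 − 182.25)² / 182.25 = 0.0168
  white-coated: (59 − 60.75)² / 60.75 = 0.0504
χ² = 0.0168 + 0.0504 = 0.0672 ≈ 0.067
Degrees of freedom = 2 − 1 = 1; critical value at α = 0.05 is 3.841.
Since 0.067 < 3.841, we fail to reject the null hypothesis — the data are consistent with the 3:1 ratio.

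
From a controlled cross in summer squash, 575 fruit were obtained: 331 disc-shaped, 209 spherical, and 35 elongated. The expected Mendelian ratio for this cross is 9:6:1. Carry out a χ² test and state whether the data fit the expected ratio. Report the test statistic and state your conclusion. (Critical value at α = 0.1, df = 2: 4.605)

0.405; consistent

Expected counts for N = 575 under a 9:6:1 ratio (total parts = 16):
  disc-shaped: 575 × 9/16 = 323.4375
  spherical: 575 × 6/16 = 215.625
  elongated: 575 × 1/16 = 35.9375
χ² = Σ (O − E)² / E
  disc-shaped: (331 − 323.4375)² / 323.4375 = 0.1768
  spherical: (209 − 215.625)² / 215.625 = 0.2036
  elongated: (35 − 35.9375)² / 35.9375 = 0.0245
χ² = 0.1768 + 0.2036 + 0.0245 = 0.4049 ≈ 0.405
Degrees of freedom = 3 − 1 = 2; critical value at α = 0.1 is 4.605.
Since 0.405 < 4.605, we fail to reject the null hypothesis — the data are consistent with the 9:6:1 ratio.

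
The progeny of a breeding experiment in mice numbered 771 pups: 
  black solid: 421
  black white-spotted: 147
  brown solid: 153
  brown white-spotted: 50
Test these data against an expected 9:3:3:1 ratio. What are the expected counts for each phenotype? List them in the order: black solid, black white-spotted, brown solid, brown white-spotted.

The 9:3:3:1 ratio has 16 parts, so with N = 771 the expected counts are:
  black solid: 771 × 9/16 = 433.6875
  black white-spotted: 771 × 3/16 = 144.5625
  brown solid: 771 × 3/16 = 144.5625
  brown white-spotted: 771 × 1/16 = 48.1875

433.6875, 144.5625, 144.5625, 48.1875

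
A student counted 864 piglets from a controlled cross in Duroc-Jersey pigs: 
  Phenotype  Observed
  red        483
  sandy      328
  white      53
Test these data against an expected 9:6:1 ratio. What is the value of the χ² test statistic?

0.086

Total ratio parts = 16. Expected numbers out of 864:
  red: 864 × 9/16 = 486
  sandy: 864 × 6/16 = 324
  white: 864 × 1/16 = 54
χ² = Σ (O − E)² / E
  red: (483 − 486)² / 486 = 0.0185
  sandy: (328 − 324)² / 324 = 0.0494
  white: (53 − 54)² / 54 = 0.0185
χ² = 0.0185 + 0.0494 + 0.0185 = 0.0864 ≈ 0.086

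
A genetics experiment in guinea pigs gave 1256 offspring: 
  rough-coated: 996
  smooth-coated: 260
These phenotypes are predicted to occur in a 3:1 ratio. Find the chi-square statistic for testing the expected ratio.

Under the 3:1 hypothesis (Σ ratio = 4, N = 1256):
  rough-coated: 1256 × 3/4 = 942
  smooth-coated: 1256 × 1/4 = 314
χ² = Σ (O − E)² / E
  rough-coated: (996 − 942)² / 942 = 3.0955
  smooth-coated: (260 − 314)² / 314 = 9.2866
χ² = 3.0955 + 9.2866 = 12.3821 ≈ 12.382

12.382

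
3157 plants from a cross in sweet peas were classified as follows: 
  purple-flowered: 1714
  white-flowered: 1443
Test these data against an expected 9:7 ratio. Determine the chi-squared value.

4.918

Under the 9:7 hypothesis (Σ ratio = 16, N = 3157):
  purple-flowered: 3157 × 9/16 = 1775.8125
  white-flowered: 3157 × 7/16 = 1381.1875
χ² = Σ (O − E)² / E
  purple-flowered: (1714 − 1775.8125)² / 1775.8125 = 2.1516
  white-flowered: (1443 − 1381.1875)² / 1381.1875 = 2.7663
χ² = 2.1516 + 2.7663 = 4.9179 ≈ 4.918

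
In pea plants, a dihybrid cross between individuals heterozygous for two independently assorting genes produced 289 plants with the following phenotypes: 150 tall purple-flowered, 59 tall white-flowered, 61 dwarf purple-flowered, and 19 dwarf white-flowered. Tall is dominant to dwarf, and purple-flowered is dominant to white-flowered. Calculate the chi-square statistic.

2.303

A dihybrid F₂ with independent assortment and complete dominance at both loci gives a 9:3:3:1 phenotypic ratio.
Under the 9:3:3:1 hypothesis (Σ ratio = 16, N = 289):
  tall purple-flowered: 289 × 9/16 = 162.5625
  tall white-flowered: 289 × 3/16 = 54.1875
  dwarf purple-flowered: 289 × 3/16 = 54.1875
  dwarf white-flowered: 289 × 1/16 = 18.0625
χ² = Σ (O − E)² / E
  tall purple-flowered: (150 − 162.5625)² / 162.5625 = 0.9708
  tall white-flowered: (59 − 54.1875)² / 54.1875 = 0.4274
  dwarf purple-flowered: (61 − 54.1875)² / 54.1875 = 0.8565
  dwarf white-flowered: (19 − 18.0625)² / 18.0625 = 0.0487
χ² = 0.9708 + 0.4274 + 0.8565 + 0.0487 = 2.3034 ≈ 2.303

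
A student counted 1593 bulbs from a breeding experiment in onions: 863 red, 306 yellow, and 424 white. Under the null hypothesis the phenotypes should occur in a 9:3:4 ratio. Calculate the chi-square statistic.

The 9:3:4 ratio has 16 parts, so with N = 1593 the expected counts are:
  red: 1593 × 9/16 = 896.0625
  yellow: 1593 × 3/16 = 298.6875
  white: 1593 × 4/16 = 398.25
χ² = Σ (O − E)² / E
  red: (863 − 896.0625)² / 896.0625 = 1.2199
  yellow: (306 − 298.6875)² / 298.6875 = 0.1790
  white: (424 − 398.25)² / 398.25 = 1.6649
χ² = 1.2199 + 0.1790 + 1.6649 = 3.0638 ≈ 3.064

3.064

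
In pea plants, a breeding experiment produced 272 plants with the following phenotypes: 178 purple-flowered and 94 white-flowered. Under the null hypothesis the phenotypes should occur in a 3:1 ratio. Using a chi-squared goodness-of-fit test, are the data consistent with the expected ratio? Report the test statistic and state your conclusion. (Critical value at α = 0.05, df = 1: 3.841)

13.255; not consistent

Total ratio parts = 4. Expected numbers out of 272:
  purple-flowered: 272 × 3/4 = 204
  white-flowered: 272 × 1/4 = 68
χ² = Σ (O − E)² / E
  purple-flowered: (178 − 204)² / 204 = 3.3137
  white-flowered: (94 − 68)² / 68 = 9.9412
χ² = 3.3137 + 9.9412 = 13.2549 ≈ 13.255
Degrees of freedom = 2 − 1 = 1; critical value at α = 0.05 is 3.841.
Since 13.255 > 3.841, we reject the null hypothesis — the data do not fit the 3:1 ratio.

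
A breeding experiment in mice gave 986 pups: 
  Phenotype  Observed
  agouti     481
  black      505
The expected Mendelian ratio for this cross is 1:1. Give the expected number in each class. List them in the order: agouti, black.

493, 493

Expected counts for N = 986 under a 1:1 ratio (total parts = 2):
  agouti: 986 × 1/2 = 493
  black: 986 × 1/2 = 493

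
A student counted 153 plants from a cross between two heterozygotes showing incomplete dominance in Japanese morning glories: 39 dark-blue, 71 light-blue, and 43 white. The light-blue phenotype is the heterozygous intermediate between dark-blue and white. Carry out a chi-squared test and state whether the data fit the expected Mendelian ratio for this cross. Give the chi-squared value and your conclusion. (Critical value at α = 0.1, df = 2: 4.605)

With incomplete dominance, a heterozygote × heterozygote cross gives a 1:2:1 phenotypic ratio.
The 1:2:1 ratio has 4 parts, so with N = 153 the expected counts are:
  dark-blue: 153 × 1/4 = 38.25
  light-blue: 153 × 2/4 = 76.5
  white: 153 × 1/4 = 38.25
χ² = Σ (O − E)² / E
  dark-blue: (39 − 38.25)² / 38.25 = 0.0147
  light-blue: (71 − 76.5)² / 76.5 = 0.3954
  white: (43 − 38.25)² / 38.25 = 0.5899
χ² = 0.0147 + 0.3954 + 0.5899 = 1.000
Degrees of freedom = 3 − 1 = 2; critical value at α = 0.1 is 4.605.
Since 1.000 < 4.605, we fail to reject the null hypothesis — the data are consistent with the 1:2:1 ratio.

1.000; consistent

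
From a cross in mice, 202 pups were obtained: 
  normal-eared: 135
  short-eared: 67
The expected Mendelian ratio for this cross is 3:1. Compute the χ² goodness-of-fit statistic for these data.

7.188

Expected counts for N = 202 under a 3:1 ratio (total parts = 4):
  normal-eared: 202 × 3/4 = 151.5
  short-eared: 202 × 1/4 = 50.5
χ² = Σ (O − E)² / E
  normal-eared: (135 − 151.5)² / 151.5 = 1.7970
  short-eared: (67 − 50.5)² / 50.5 = 5.3911
χ² = 1.7970 + 5.3911 = 7.1881 ≈ 7.188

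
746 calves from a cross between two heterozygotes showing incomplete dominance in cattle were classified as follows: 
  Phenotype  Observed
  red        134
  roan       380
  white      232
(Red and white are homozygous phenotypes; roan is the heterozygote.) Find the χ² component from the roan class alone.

0.131

With incomplete dominance, a heterozygote × heterozygote cross gives a 1:2:1 phenotypic ratio.
Under the 1:2:1 hypothesis (Σ ratio = 4, N = 746):
  red: 746 × 1/4 = 186.5
  roan: 746 × 2/4 = 373
  white: 746 × 1/4 = 186.5
Contribution of roan: (380 − 373)² / 373 = 0.1314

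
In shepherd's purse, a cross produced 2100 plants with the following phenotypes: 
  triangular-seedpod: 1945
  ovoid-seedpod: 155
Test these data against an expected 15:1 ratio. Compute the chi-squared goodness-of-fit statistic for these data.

4.584

The 15:1 ratio has 16 parts, so with N = 2100 the expected counts are:
  triangular-seedpod: 2100 × 15/16 = 1968.75
  ovoid-seedpod: 2100 × 1/16 = 131.25
χ² = Σ (O − E)² / E
  triangular-seedpod: (1945 − 1968.75)² / 1968.75 = 0.2865
  ovoid-seedpod: (155 − 131.25)² / 131.25 = 4.2976
χ² = 0.2865 + 4.2976 = 4.5841 ≈ 4.584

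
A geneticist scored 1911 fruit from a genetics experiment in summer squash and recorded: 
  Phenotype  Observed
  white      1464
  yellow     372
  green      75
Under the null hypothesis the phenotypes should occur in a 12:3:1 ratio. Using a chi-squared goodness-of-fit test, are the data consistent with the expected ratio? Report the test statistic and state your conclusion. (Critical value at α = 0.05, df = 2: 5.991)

17.716; not consistent

Under the 12:3:1 hypothesis (Σ ratio = 16, N = 1911):
  white: 1911 × 12/16 = 1433.25
  yellow: 1911 × 3/16 = 358.3125
  green: 1911 × 1/16 = 119.4375
χ² = Σ (O − E)² / E
  white: (1464 − 1433.25)² / 1433.25 = 0.6597
  yellow: (372 − 358.3125)² / 358.3125 = 0.5229
  green: (75 − 119.4375)² / 119.4375 = 16.5333
χ² = 0.6597 + 0.5229 + 16.5333 = 17.7159 ≈ 17.716
Degrees of freedom = 3 − 1 = 2; critical value at α = 0.05 is 5.991.
Since 17.716 > 5.991, we reject the null hypothesis — the data do not fit the 12:3:1 ratio.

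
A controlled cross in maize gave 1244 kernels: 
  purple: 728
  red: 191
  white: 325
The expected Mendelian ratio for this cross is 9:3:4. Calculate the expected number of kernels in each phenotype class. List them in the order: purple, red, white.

699.75, 233.25, 311

Expected counts for N = 1244 under a 9:3:4 ratio (total parts = 16):
  purple: 1244 × 9/16 = 699.75
  red: 1244 × 3/16 = 233.25
  white: 1244 × 4/16 = 311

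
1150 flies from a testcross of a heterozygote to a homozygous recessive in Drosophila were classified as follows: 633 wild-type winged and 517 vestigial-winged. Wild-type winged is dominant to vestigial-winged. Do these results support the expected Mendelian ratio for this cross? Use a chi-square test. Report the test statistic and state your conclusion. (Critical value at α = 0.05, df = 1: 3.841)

11.701; not consistent

A testcross of a heterozygote (Aa × aa) gives a 1:1 phenotypic ratio.
Total ratio parts = 2. Expected numbers out of 1150:
  wild-type winged: 1150 × 1/2 = 575
  vestigial-winged: 1150 × 1/2 = 575
χ² = Σ (O − E)² / E
  wild-type winged: (633 − 575)² / 575 = 5.8504
  vestigial-winged: (517 − 575)² / 575 = 5.8504
χ² = 5.8504 + 5.8504 = 11.7008 ≈ 11.701
Degrees of freedom = 2 − 1 = 1; critical value at α = 0.05 is 3.841.
Since 11.701 > 3.841, we reject the null hypothesis — the data do not fit the 1:1 ratio.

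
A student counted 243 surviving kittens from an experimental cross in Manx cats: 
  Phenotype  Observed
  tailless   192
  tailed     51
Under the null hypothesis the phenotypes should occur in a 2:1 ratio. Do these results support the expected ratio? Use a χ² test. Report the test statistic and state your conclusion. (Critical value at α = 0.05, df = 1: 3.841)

16.667; not consistent

The 2:1 ratio has 3 parts, so with N = 243 the expected counts are:
  tailless: 243 × 2/3 = 162
  tailed: 243 × 1/3 = 81
χ² = Σ (O − E)² / E
  tailless: (192 − 162)² / 162 = 5.5556
  tailed: (51 − 81)² / 81 = 11.1111
χ² = 5.5556 + 11.1111 = 16.6667 ≈ 16.667
Degrees of freedom = 2 − 1 = 1; critical value at α = 0.05 is 3.841.
Since 16.667 > 3.841, we reject the null hypothesis — the data do not fit the 2:1 ratio.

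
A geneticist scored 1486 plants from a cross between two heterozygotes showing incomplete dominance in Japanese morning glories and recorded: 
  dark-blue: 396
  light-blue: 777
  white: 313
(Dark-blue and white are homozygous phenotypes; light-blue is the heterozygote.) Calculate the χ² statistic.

With incomplete dominance, a heterozygote × heterozygote cross gives a 1:2:1 phenotypic ratio.
Expected counts for N = 1486 under a 1:2:1 ratio (total parts = 4):
  dark-blue: 1486 × 1/4 = 371.5
  light-blue: 1486 × 2/4 = 743
  white: 1486 × 1/4 = 371.5
χ² = Σ (O − E)² / E
  dark-blue: (396 − 371.5)² / 371.5 = 1.6157
  light-blue: (777 − 743)² / 743 = 1.5559
  white: (313 − 371.5)² / 371.5 = 9.2120
χ² = 1.6157 + 1.5559 + 9.2120 = 12.3836 ≈ 12.384

12.384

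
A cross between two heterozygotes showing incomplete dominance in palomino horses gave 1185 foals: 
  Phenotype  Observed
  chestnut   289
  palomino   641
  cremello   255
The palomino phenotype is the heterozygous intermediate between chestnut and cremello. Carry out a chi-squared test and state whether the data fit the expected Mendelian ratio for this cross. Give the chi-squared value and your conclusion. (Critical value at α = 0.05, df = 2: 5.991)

With incomplete dominance, a heterozygote × heterozygote cross gives a 1:2:1 phenotypic ratio.
Under the 1:2:1 hypothesis (Σ ratio = 4, N = 1185):
  chestnut: 1185 × 1/4 = 296.25
  palomino: 1185 × 2/4 = 592.5
  cremello: 1185 × 1/4 = 296.25
χ² = Σ (O − E)² / E
  chestnut: (289 − 296.25)² / 296.25 = 0.1774
  palomino: (641 − 592.5)² / 592.5 = 3.9700
  cremello: (255 − 296.25)² / 296.25 = 5.7437
χ² = 0.1774 + 3.9700 + 5.7437 = 9.8911 ≈ 9.891
Degrees of freedom = 3 − 1 = 2; critical value at α = 0.05 is 5.991.
Since 9.891 > 5.991, we reject the null hypothesis — the data do not fit the 1:2:1 ratio.

9.891; not consistent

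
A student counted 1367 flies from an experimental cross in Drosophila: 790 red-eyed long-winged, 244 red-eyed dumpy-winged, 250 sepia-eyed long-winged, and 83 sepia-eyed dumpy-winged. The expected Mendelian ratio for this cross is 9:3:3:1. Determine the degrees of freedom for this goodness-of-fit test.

3

A goodness-of-fit test with 4 phenotype classes has df = 4 − 1 = 3.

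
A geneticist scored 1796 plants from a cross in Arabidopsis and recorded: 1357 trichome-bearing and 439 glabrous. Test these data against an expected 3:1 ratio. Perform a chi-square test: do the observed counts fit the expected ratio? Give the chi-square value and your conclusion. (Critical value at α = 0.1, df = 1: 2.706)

0.297; consistent

The 3:1 ratio has 4 parts, so with N = 1796 the expected counts are:
  trichome-bearing: 1796 × 3/4 = 1347
  glabrous: 1796 × 1/4 = 449
χ² = Σ (O − E)² / E
  trichome-bearing: (1357 − 1347)² / 1347 = 0.0742
  glabrous: (439 − 449)² / 449 = 0.2227
χ² = 0.0742 + 0.2227 = 0.2969 ≈ 0.297
Degrees of freedom = 2 − 1 = 1; critical value at α = 0.1 is 2.706.
Since 0.297 < 2.706, we fail to reject the null hypothesis — the data are consistent with the 3:1 ratio.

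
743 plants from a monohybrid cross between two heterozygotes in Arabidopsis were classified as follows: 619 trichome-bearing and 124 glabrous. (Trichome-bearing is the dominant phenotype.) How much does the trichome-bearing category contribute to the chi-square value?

For a monohybrid cross between heterozygotes with complete dominance, the expected phenotypic ratio is 3:1.
Total ratio parts = 4. Expected numbers out of 743:
  trichome-bearing: 743 × 3/4 = 557.25
  glabrous: 743 × 1/4 = 185.75
Contribution of trichome-bearing: (619 − 557.25)² / 557.25 = 6.8426

6.843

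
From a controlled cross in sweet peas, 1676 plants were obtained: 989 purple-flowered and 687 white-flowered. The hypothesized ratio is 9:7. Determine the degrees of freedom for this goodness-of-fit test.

A goodness-of-fit test with 2 phenotype classes has df = 2 − 1 = 1.

1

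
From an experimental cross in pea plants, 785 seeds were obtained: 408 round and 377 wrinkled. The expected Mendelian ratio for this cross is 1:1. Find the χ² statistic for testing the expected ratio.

The 1:1 ratio has 2 parts, so with N = 785 the expected counts are:
  round: 785 × 1/2 = 392.5
  wrinkled: 785 × 1/2 = 392.5
χ² = Σ (O − E)² / E
  round: (408 − 392.5)² / 392.5 = 0.6121
  wrinkled: (377 − 392.5)² / 392.5 = 0.6121
χ² = 0.6121 + 0.6121 = 1.2242 ≈ 1.224

1.224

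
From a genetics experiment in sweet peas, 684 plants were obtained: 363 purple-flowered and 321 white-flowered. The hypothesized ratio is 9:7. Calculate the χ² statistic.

2.810

Total ratio parts = 16. Expected numbers out of 684:
  purple-flowered: 684 × 9/16 = 384.75
  white-flowered: 684 × 7/16 = 299.25
χ² = Σ (O − E)² / E
  purple-flowered: (363 − 384.75)² / 384.75 = 1.2295
  white-flowered: (321 − 299.25)² / 299.25 = 1.5808
χ² = 1.2295 + 1.5808 = 2.8103 ≈ 2.810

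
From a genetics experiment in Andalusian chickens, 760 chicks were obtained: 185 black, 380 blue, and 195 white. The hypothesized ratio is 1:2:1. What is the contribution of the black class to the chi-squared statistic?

0.132

Expected counts for N = 760 under a 1:2:1 ratio (total parts = 4):
  black: 760 × 1/4 = 190
  blue: 760 × 2/4 = 380
  white: 760 × 1/4 = 190
Contribution of black: (185 − 190)² / 190 = 0.1316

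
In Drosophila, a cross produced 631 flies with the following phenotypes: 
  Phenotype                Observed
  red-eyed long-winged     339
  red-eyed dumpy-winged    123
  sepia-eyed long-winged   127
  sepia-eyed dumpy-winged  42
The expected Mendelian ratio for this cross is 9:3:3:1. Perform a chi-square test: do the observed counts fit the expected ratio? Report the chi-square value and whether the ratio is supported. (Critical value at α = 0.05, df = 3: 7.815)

The 9:3:3:1 ratio has 16 parts, so with N = 631 the expected counts are:
  red-eyed long-winged: 631 × 9/16 = 354.9375
  red-eyed dumpy-winged: 631 × 3/16 = 118.3125
  sepia-eyed long-winged: 631 × 3/16 = 118.3125
  sepia-eyed dumpy-winged: 631 × 1/16 = 39.4375
χ² = Σ (O − E)² / E
  red-eyed long-winged: (339 − 354.9375)² / 354.9375 = 0.7156
  red-eyed dumpy-winged: (123 − 118.3125)² / 118.3125 = 0.1857
  sepia-eyed long-winged: (127 − 118.3125)² / 118.3125 = 0.6379
  sepia-eyed dumpy-winged: (42 − 39.4375)² / 39.4375 = 0.1665
χ² = 0.7156 + 0.1857 + 0.6379 + 0.1665 = 1.7057 ≈ 1.706
Degrees of freedom = 4 − 1 = 3; critical value at α = 0.05 is 7.815.
Since 1.706 < 7.815, we fail to reject the null hypothesis — the data are consistent with the 9:3:3:1 ratio.

1.706; consistent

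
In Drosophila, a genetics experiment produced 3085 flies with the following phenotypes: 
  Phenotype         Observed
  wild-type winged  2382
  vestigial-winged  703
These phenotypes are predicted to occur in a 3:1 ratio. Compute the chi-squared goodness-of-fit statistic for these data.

8.053

The 3:1 ratio has 4 parts, so with N = 3085 the expected counts are:
  wild-type winged: 3085 × 3/4 = 2313.75
  vestigial-winged: 3085 × 1/4 = 771.25
χ² = Σ (O − E)² / E
  wild-type winged: (2382 − 2313.75)² / 2313.75 = 2.0132
  vestigial-winged: (703 − 771.25)² / 771.25 = 6.0396
χ² = 2.0132 + 6.0396 = 8.0528 ≈ 8.053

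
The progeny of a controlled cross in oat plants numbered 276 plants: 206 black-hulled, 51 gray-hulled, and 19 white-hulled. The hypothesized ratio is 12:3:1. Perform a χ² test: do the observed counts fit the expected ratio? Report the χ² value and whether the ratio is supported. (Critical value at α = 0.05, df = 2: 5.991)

The 12:3:1 ratio has 16 parts, so with N = 276 the expected counts are:
  black-hulled: 276 × 12/16 = 207
  gray-hulled: 276 × 3/16 = 51.75
  white-hulled: 276 × 1/16 = 17.25
χ² = Σ (O − E)² / E
  black-hulled: (206 − 207)² / 207 = 0.0048
  gray-hulled: (51 − 51.75)² / 51.75 = 0.0109
  white-hulled: (19 − 17.25)² / 17.25 = 0.1775
χ² = 0.0048 + 0.0109 + 0.1775 = 0.1932 ≈ 0.193
Degrees of freedom = 3 − 1 = 2; critical value at α = 0.05 is 5.991.
Since 0.193 < 5.991, we fail to reject the null hypothesis — the data are consistent with the 12:3:1 ratio.

0.193; consistent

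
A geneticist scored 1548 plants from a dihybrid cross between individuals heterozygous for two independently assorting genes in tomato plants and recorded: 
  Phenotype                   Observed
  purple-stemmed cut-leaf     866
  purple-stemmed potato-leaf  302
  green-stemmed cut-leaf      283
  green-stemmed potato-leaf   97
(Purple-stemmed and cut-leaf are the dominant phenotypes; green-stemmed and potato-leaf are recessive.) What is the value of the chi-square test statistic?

0.683

A dihybrid F₂ with independent assortment and complete dominance at both loci gives a 9:3:3:1 phenotypic ratio.
Expected counts for N = 1548 under a 9:3:3:1 ratio (total parts = 16):
  purple-stemmed cut-leaf: 1548 × 9/16 = 870.75
  purple-stemmed potato-leaf: 1548 × 3/16 = 290.25
  green-stemmed cut-leaf: 1548 × 3/16 = 290.25
  green-stemmed potato-leaf: 1548 × 1/16 = 96.75
χ² = Σ (O − E)² / E
  purple-stemmed cut-leaf: (866 − 870.75)² / 870.75 = 0.0259
  purple-stemmed potato-leaf: (302 − 290.25)² / 290.25 = 0.4757
  green-stemmed cut-leaf: (283 − 290.25)² / 290.25 = 0.1811
  green-stemmed potato-leaf: (97 − 96.75)² / 96.75 = 0.0006
χ² = 0.0259 + 0.4757 + 0.1811 + 0.0006 = 0.6833 ≈ 0.683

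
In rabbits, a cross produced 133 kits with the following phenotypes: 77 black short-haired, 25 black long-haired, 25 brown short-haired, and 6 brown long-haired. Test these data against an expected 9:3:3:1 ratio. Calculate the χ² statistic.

0.708

Expected counts for N = 133 under a 9:3:3:1 ratio (total parts = 16):
  black short-haired: 133 × 9/16 = 74.8125
  black long-haired: 133 × 3/16 = 24.9375
  brown short-haired: 133 × 3/16 = 24.9375
  brown long-haired: 133 × 1/16 = 8.3125
χ² = Σ (O − E)² / E
  black short-haired: (77 − 74.8125)² / 74.8125 = 0.0640
  black long-haired: (25 − 24.9375)² / 24.9375 = 0.0002
  brown short-haired: (25 − 24.9375)² / 24.9375 = 0.0002
  brown long-haired: (6 − 8.3125)² / 8.3125 = 0.6433
χ² = 0.0640 + 0.0002 + 0.0002 + 0.6433 = 0.7077 ≈ 0.708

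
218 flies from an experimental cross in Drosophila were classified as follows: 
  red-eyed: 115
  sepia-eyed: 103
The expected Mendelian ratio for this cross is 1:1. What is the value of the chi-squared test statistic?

Total ratio parts = 2. Expected numbers out of 218:
  red-eyed: 218 × 1/2 = 109
  sepia-eyed: 218 × 1/2 = 109
χ² = Σ (O − E)² / E
  red-eyed: (115 − 109)² / 109 = 0.3303
  sepia-eyed: (103 − 109)² / 109 = 0.3303
χ² = 0.3303 + 0.3303 = 0.6606 ≈ 0.661

0.661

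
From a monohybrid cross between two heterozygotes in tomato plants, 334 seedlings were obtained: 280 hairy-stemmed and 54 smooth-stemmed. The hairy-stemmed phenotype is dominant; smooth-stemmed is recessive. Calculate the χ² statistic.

For a monohybrid cross between heterozygotes with complete dominance, the expected phenotypic ratio is 3:1.
Under the 3:1 hypothesis (Σ ratio = 4, N = 334):
  hairy-stemmed: 334 × 3/4 = 250.5
  smooth-stemmed: 334 × 1/4 = 83.5
χ² = Σ (O − E)² / E
  hairy-stemmed: (280 − 250.5)² / 250.5 = 3.4741
  smooth-stemmed: (54 − 83.5)² / 83.5 = 10.4222
χ² = 3.4741 + 10.4222 = 13.8963 ≈ 13.896

13.896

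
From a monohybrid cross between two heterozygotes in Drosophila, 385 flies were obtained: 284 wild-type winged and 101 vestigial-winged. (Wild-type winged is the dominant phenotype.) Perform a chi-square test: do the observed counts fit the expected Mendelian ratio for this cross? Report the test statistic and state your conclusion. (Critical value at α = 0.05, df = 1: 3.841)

0.313; consistent

For a monohybrid cross between heterozygotes with complete dominance, the expected phenotypic ratio is 3:1.
Under the 3:1 hypothesis (Σ ratio = 4, N = 385):
  wild-type winged: 385 × 3/4 = 288.75
  vestigial-winged: 385 × 1/4 = 96.25
χ² = Σ (O − E)² / E
  wild-type winged: (284 − 288.75)² / 288.75 = 0.0781
  vestigial-winged: (101 − 96.25)² / 96.25 = 0.2344
χ² = 0.0781 + 0.2344 = 0.3125 ≈ 0.313
Degrees of freedom = 2 − 1 = 1; critical value at α = 0.05 is 3.841.
Since 0.313 < 3.841, we fail to reject the null hypothesis — the data are consistent with the 3:1 ratio.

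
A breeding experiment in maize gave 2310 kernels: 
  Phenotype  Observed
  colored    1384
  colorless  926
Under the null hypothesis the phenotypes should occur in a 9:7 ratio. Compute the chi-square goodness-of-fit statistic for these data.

Total ratio parts = 16. Expected numbers out of 2310:
  colored: 2310 × 9/16 = 1299.375
  colorless: 2310 × 7/16 = 1010.625
χ² = Σ (O − E)² / E
  colored: (1384 − 1299.375)² / 1299.375 = 5.5114
  colorless: (926 − 1010.625)² / 1010.625 = 7.0861
χ² = 5.5114 + 7.0861 = 12.5975 ≈ 12.598

12.598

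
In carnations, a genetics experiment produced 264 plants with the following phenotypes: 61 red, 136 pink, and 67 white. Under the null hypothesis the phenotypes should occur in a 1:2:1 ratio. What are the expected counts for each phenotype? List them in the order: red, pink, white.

66, 132, 66

Expected counts for N = 264 under a 1:2:1 ratio (total parts = 4):
  red: 264 × 1/4 = 66
  pink: 264 × 2/4 = 132
  white: 264 × 1/4 = 66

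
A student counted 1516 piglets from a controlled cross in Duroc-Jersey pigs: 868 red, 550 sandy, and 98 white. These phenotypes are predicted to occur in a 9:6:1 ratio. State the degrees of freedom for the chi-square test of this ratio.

2

A goodness-of-fit test with 3 phenotype classes has df = 3 − 1 = 2.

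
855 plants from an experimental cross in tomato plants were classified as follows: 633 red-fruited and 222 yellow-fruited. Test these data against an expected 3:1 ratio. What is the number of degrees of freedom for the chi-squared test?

1

A goodness-of-fit test with 2 phenotype classes has df = 2 − 1 = 1.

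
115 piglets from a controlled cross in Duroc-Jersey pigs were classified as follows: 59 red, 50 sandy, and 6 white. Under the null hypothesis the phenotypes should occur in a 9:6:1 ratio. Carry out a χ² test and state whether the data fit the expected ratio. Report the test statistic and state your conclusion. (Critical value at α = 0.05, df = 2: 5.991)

Expected counts for N = 115 under a 9:6:1 ratio (total parts = 16):
  red: 115 × 9/16 = 64.6875
  sandy: 115 × 6/16 = 43.125
  white: 115 × 1/16 = 7.1875
χ² = Σ (O − E)² / E
  red: (59 − 64.6875)² / 64.6875 = 0.5001
  sandy: (50 − 43.125)² / 43.125 = 1.0960
  white: (6 − 7.1875)² / 7.1875 = 0.1962
χ² = 0.5001 + 1.0960 + 0.1962 = 1.7923 ≈ 1.792
Degrees of freedom = 3 − 1 = 2; critical value at α = 0.05 is 5.991.
Since 1.792 < 5.991, we fail to reject the null hypothesis — the data are consistent with the 9:6:1 ratio.

1.792; consistent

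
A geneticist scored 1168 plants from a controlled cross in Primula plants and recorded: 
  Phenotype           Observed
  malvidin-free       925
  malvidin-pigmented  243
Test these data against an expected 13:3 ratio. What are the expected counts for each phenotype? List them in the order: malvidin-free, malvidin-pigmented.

949, 219

Total ratio parts = 16. Expected numbers out of 1168:
  malvidin-free: 1168 × 13/16 = 949
  malvidin-pigmented: 1168 × 3/16 = 219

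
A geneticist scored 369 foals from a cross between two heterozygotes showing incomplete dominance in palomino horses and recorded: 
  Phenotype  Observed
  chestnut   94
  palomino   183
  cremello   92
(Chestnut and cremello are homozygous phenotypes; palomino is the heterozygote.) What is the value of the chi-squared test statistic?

With incomplete dominance, a heterozygote × heterozygote cross gives a 1:2:1 phenotypic ratio.
Expected counts for N = 369 under a 1:2:1 ratio (total parts = 4):
  chestnut: 369 × 1/4 = 92.25
  palomino: 369 × 2/4 = 184.5
  cremello: 369 × 1/4 = 92.25
χ² = Σ (O − E)² / E
  chestnut: (94 − 92.25)² / 92.25 = 0.0332
  palomino: (183 − 184.5)² / 184.5 = 0.0122
  cremello: (92 − 92.25)² / 92.25 = 0.0007
χ² = 0.0332 + 0.0122 + 0.0007 = 0.0461 ≈ 0.046

0.046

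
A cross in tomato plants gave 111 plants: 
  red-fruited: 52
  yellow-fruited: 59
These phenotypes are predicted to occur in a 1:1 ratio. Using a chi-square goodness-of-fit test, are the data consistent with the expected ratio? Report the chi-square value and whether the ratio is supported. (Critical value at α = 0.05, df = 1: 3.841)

0.441; consistent

Expected counts for N = 111 under a 1:1 ratio (total parts = 2):
  red-fruited: 111 × 1/2 = 55.5
  yellow-fruited: 111 × 1/2 = 55.5
χ² = Σ (O − E)² / E
  red-fruited: (52 − 55.5)² / 55.5 = 0.2207
  yellow-fruited: (59 − 55.5)² / 55.5 = 0.2207
χ² = 0.2207 + 0.2207 = 0.4414 ≈ 0.441
Degrees of freedom = 2 − 1 = 1; critical value at α = 0.05 is 3.841.
Since 0.441 < 3.841, we fail to reject the null hypothesis — the data are consistent with the 1:1 ratio.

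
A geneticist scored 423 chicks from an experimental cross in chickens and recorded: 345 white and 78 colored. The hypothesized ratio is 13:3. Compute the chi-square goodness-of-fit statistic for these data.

0.027

Under the 13:3 hypothesis (Σ ratio = 16, N = 423):
  white: 423 × 13/16 = 343.6875
  colored: 423 × 3/16 = 79.3125
χ² = Σ (O − E)² / E
  white: (345 − 343.6875)² / 343.6875 = 0.0050
  colored: (78 − 79.3125)² / 79.3125 = 0.0217
χ² = 0.0050 + 0.0217 = 0.0267 ≈ 0.027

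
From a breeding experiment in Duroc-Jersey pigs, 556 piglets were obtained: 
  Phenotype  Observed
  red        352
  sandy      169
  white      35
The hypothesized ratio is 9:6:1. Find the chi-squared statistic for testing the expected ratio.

12.411

Expected counts for N = 556 under a 9:6:1 ratio (total parts = 16):
  red: 556 × 9/16 = 312.75
  sandy: 556 × 6/16 = 208.5
  white: 556 × 1/16 = 34.75
χ² = Σ (O − E)² / E
  red: (352 − 312.75)² / 312.75 = 4.9259
  sandy: (169 − 208.5)² / 208.5 = 7.4832
  white: (35 − 34.75)² / 34.75 = 0.0018
χ² = 4.9259 + 7.4832 + 0.0018 = 12.4109 ≈ 12.411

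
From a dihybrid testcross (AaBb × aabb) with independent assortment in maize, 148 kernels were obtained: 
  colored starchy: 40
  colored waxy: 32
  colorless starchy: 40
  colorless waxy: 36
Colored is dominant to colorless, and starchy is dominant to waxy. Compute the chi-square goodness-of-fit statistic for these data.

1.189

A dihybrid testcross with independent assortment gives a 1:1:1:1 ratio.
Under the 1:1:1:1 hypothesis (Σ ratio = 4, N = 148):
  colored starchy: 148 × 1/4 = 37
  colored waxy: 148 × 1/4 = 37
  colorless starchy: 148 × 1/4 = 37
  colorless waxy: 148 × 1/4 = 37
χ² = Σ (O − E)² / E
  colored starchy: (40 − 37)² / 37 = 0.2432
  colored waxy: (32 − 37)² / 37 = 0.6757
  colorless starchy: (40 − 37)² / 37 = 0.2432
  colorless waxy: (36 − 37)² / 37 = 0.0270
χ² = 0.2432 + 0.6757 + 0.2432 + 0.0270 = 1.1891 ≈ 1.189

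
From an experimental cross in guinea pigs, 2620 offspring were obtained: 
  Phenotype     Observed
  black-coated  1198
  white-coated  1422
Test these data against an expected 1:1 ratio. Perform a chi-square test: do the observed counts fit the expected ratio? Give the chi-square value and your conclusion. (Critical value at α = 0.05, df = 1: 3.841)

19.151; not consistent

Under the 1:1 hypothesis (Σ ratio = 2, N = 2620):
  black-coated: 2620 × 1/2 = 1310
  white-coated: 2620 × 1/2 = 1310
χ² = Σ (O − E)² / E
  black-coated: (1198 − 1310)² / 1310 = 9.5756
  white-coated: (1422 − 1310)² / 1310 = 9.5756
χ² = 9.5756 + 9.5756 = 19.1512 ≈ 19.151
Degrees of freedom = 2 − 1 = 1; critical value at α = 0.05 is 3.841.
Since 19.151 > 3.841, we reject the null hypothesis — the data do not fit the 1:1 ratio.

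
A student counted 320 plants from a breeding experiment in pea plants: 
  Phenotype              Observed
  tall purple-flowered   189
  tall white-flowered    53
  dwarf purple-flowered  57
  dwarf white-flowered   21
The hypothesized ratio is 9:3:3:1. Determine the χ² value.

Expected counts for N = 320 under a 9:3:3:1 ratio (total parts = 16):
  tall purple-flowered: 320 × 9/16 = 180
  tall white-flowered: 320 × 3/16 = 60
  dwarf purple-flowered: 320 × 3/16 = 60
  dwarf white-flowered: 320 × 1/16 = 20
χ² = Σ (O − E)² / E
  tall purple-flowered: (189 − 180)² / 180 = 0.4500
  tall white-flowered: (53 − 60)² / 60 = 0.8167
  dwarf purple-flowered: (57 − 60)² / 60 = 0.1500
  dwarf white-flowered: (21 − 20)² / 20 = 0.0500
χ² = 0.4500 + 0.8167 + 0.1500 + 0.0500 = 1.4667 ≈ 1.467

1.467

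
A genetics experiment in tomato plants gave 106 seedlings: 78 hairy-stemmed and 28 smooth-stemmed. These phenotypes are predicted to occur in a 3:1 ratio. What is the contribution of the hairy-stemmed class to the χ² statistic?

0.028

Under the 3:1 hypothesis (Σ ratio = 4, N = 106):
  hairy-stemmed: 106 × 3/4 = 79.5
  smooth-stemmed: 106 × 1/4 = 26.5
Contribution of hairy-stemmed: (78 − 79.5)² / 79.5 = 0.0283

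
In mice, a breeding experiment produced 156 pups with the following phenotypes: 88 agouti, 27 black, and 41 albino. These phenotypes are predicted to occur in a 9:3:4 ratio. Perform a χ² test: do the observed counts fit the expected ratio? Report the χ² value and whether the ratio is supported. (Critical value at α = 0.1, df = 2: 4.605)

The 9:3:4 ratio has 16 parts, so with N = 156 the expected counts are:
  agouti: 156 × 9/16 = 87.75
  black: 156 × 3/16 = 29.25
  albino: 156 × 4/16 = 39
χ² = Σ (O − E)² / E
  agouti: (88 − 87.75)² / 87.75 = 0.0007
  black: (27 − 29.25)² / 29.25 = 0.1731
  albino: (41 − 39)² / 39 = 0.1026
χ² = 0.0007 + 0.1731 + 0.1026 = 0.2764 ≈ 0.276
Degrees of freedom = 3 − 1 = 2; critical value at α = 0.1 is 4.605.
Since 0.276 < 4.605, we fail to reject the null hypothesis — the data are consistent with the 9:3:4 ratio.

0.276; consistent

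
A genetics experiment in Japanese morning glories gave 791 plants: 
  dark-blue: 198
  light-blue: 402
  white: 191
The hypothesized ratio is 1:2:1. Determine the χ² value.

0.338

Under the 1:2:1 hypothesis (Σ ratio = 4, N = 791):
  dark-blue: 791 × 1/4 = 197.75
  light-blue: 791 × 2/4 = 395.5
  white: 791 × 1/4 = 197.75
χ² = Σ (O − E)² / E
  dark-blue: (198 − 197.75)² / 197.75 = 0.0003
  light-blue: (402 − 395.5)² / 395.5 = 0.1068
  white: (191 − 197.75)² / 197.75 = 0.2304
χ² = 0.0003 + 0.1068 + 0.2304 = 0.3375 ≈ 0.338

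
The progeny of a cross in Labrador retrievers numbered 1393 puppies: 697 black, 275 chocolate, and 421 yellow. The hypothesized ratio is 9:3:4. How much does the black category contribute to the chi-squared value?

9.563

Expected counts for N = 1393 under a 9:3:4 ratio (total parts = 16):
  black: 1393 × 9/16 = 783.5625
  chocolate: 1393 × 3/16 = 261.1875
  yellow: 1393 × 4/16 = 348.25
Contribution of black: (697 − 783.5625)² / 783.5625 = 9.5628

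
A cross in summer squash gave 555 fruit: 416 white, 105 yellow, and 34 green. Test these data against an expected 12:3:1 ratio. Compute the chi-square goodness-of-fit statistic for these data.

The 12:3:1 ratio has 16 parts, so with N = 555 the expected counts are:
  white: 555 × 12/16 = 416.25
  yellow: 555 × 3/16 = 104.0625
  green: 555 × 1/16 = 34.6875
χ² = Σ (O − E)² / E
  white: (416 − 416.25)² / 416.25 = 0.0002
  yellow: (105 − 104.0625)² / 104.0625 = 0.0084
  green: (34 − 34.6875)² / 34.6875 = 0.0136
χ² = 0.0002 + 0.0084 + 0.0136 = 0.0222 ≈ 0.022

0.022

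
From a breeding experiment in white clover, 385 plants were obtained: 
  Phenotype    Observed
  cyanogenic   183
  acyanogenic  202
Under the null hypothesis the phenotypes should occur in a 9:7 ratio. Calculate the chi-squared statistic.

11.889

The 9:7 ratio has 16 parts, so with N = 385 the expected counts are:
  cyanogenic: 385 × 9/16 = 216.5625
  acyanogenic: 385 × 7/16 = 168.4375
χ² = Σ (O − E)² / E
  cyanogenic: (183 − 216.5625)² / 216.5625 = 5.2015
  acyanogenic: (202 − 168.4375)² / 168.4375 = 6.6876
χ² = 5.2015 + 6.6876 = 11.8891 ≈ 11.889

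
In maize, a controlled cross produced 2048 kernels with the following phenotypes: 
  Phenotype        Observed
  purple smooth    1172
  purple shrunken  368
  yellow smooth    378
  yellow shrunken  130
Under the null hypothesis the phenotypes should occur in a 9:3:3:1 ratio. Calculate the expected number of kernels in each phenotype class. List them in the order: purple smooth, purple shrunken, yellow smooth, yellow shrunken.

Under the 9:3:3:1 hypothesis (Σ ratio = 16, N = 2048):
  purple smooth: 2048 × 9/16 = 1152
  purple shrunken: 2048 × 3/16 = 384
  yellow smooth: 2048 × 3/16 = 384
  yellow shrunken: 2048 × 1/16 = 128

1152, 384, 384, 128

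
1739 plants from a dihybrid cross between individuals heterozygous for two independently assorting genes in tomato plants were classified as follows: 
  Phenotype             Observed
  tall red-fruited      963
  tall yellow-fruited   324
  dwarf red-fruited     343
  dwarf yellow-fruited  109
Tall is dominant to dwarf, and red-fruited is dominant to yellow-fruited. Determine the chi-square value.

A dihybrid F₂ with independent assortment and complete dominance at both loci gives a 9:3:3:1 phenotypic ratio.
Under the 9:3:3:1 hypothesis (Σ ratio = 16, N = 1739):
  tall red-fruited: 1739 × 9/16 = 978.1875
  tall yellow-fruited: 1739 × 3/16 = 326.0625
  dwarf red-fruited: 1739 × 3/16 = 326.0625
  dwarf yellow-fruited: 1739 × 1/16 = 108.6875
χ² = Σ (O − E)² / E
  tall red-fruited: (963 − 978.1875)² / 978.1875 = 0.2358
  tall yellow-fruited: (324 − 326.0625)² / 326.0625 = 0.0130
  dwarf red-fruited: (343 − 326.0625)² / 326.0625 = 0.8798
  dwarf yellow-fruited: (109 − 108.6875)² / 108.6875 = 0.0009
χ² = 0.2358 + 0.0130 + 0.8798 + 0.0009 = 1.1295 ≈ 1.130

1.130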